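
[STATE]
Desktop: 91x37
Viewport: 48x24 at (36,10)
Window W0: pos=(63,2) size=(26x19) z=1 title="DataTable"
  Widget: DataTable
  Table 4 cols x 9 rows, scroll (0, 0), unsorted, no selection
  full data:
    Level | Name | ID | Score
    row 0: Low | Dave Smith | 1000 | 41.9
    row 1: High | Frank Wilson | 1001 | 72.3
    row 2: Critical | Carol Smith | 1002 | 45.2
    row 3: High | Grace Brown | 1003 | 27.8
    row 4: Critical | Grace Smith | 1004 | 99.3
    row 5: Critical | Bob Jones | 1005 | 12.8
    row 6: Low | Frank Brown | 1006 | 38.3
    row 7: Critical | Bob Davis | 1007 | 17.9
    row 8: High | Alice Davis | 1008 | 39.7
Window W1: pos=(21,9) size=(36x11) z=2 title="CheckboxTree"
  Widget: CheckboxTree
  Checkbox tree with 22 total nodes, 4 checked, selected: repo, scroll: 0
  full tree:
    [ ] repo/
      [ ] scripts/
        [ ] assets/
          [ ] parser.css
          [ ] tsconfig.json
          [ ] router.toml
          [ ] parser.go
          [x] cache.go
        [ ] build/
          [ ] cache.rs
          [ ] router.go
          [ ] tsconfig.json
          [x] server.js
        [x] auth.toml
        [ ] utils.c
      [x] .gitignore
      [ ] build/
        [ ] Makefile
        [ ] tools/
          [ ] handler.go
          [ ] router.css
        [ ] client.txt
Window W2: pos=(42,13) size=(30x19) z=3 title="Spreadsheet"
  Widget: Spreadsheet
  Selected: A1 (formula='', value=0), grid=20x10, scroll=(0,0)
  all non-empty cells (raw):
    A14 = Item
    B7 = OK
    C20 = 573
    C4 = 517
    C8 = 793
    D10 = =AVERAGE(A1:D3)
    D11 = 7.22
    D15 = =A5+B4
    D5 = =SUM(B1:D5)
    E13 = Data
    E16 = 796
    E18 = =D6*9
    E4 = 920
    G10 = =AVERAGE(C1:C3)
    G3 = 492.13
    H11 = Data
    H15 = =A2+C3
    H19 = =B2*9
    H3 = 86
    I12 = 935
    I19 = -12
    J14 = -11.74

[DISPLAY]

                    ┃      ┃High    │Grace Brown
────────────────────┨      ┃Critical│Grace Smith
                    ┃      ┃Critical│Bob Jones  
/     ┏━━━━━━━━━━━━━━━━━━━━━━━━━━━━┓│Frank Brown
s/    ┃ Spreadsheet                ┃│Bob Davis  
ser.cs┠────────────────────────────┨│Alice Davis
onfig.┃A1:                         ┃            
ter.to┃       A       B       C    ┃            
ser.go┃----------------------------┃            
━━━━━━┃  1      [0]       0       0┃            
      ┃  2        0       0       0┃━━━━━━━━━━━━
      ┃  3        0       0       0┃            
      ┃  4        0       0     517┃            
      ┃  5        0       0       0┃            
      ┃  6        0       0       0┃            
      ┃  7        0OK             0┃            
      ┃  8        0       0     793┃            
      ┃  9        0       0       0┃            
      ┃ 10        0       0       0┃            
      ┃ 11        0       0       0┃            
      ┃ 12        0       0       0┃            
      ┗━━━━━━━━━━━━━━━━━━━━━━━━━━━━┛            
                                                
                                                


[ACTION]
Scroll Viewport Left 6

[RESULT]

xTree                     ┃      ┃High    │Grace
──────────────────────────┨      ┃Critical│Grace
o/                        ┃      ┃Critical│Bob J
cripts/     ┏━━━━━━━━━━━━━━━━━━━━━━━━━━━━┓│Frank
 assets/    ┃ Spreadsheet                ┃│Bob D
 ] parser.cs┠────────────────────────────┨│Alice
 ] tsconfig.┃A1:                         ┃      
 ] router.to┃       A       B       C    ┃      
 ] parser.go┃----------------------------┃      
━━━━━━━━━━━━┃  1      [0]       0       0┃      
            ┃  2        0       0       0┃━━━━━━
            ┃  3        0       0       0┃      
            ┃  4        0       0     517┃      
            ┃  5        0       0       0┃      
            ┃  6        0       0       0┃      
            ┃  7        0OK             0┃      
            ┃  8        0       0     793┃      
            ┃  9        0       0       0┃      
            ┃ 10        0       0       0┃      
            ┃ 11        0       0       0┃      
            ┃ 12        0       0       0┃      
            ┗━━━━━━━━━━━━━━━━━━━━━━━━━━━━┛      
                                                
                                                


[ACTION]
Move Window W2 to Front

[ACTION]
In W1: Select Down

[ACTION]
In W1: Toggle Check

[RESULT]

xTree                     ┃      ┃High    │Grace
──────────────────────────┨      ┃Critical│Grace
o/                        ┃      ┃Critical│Bob J
cripts/     ┏━━━━━━━━━━━━━━━━━━━━━━━━━━━━┓│Frank
 assets/    ┃ Spreadsheet                ┃│Bob D
x] parser.cs┠────────────────────────────┨│Alice
x] tsconfig.┃A1:                         ┃      
x] router.to┃       A       B       C    ┃      
x] parser.go┃----------------------------┃      
━━━━━━━━━━━━┃  1      [0]       0       0┃      
            ┃  2        0       0       0┃━━━━━━
            ┃  3        0       0       0┃      
            ┃  4        0       0     517┃      
            ┃  5        0       0       0┃      
            ┃  6        0       0       0┃      
            ┃  7        0OK             0┃      
            ┃  8        0       0     793┃      
            ┃  9        0       0       0┃      
            ┃ 10        0       0       0┃      
            ┃ 11        0       0       0┃      
            ┃ 12        0       0       0┃      
            ┗━━━━━━━━━━━━━━━━━━━━━━━━━━━━┛      
                                                
                                                


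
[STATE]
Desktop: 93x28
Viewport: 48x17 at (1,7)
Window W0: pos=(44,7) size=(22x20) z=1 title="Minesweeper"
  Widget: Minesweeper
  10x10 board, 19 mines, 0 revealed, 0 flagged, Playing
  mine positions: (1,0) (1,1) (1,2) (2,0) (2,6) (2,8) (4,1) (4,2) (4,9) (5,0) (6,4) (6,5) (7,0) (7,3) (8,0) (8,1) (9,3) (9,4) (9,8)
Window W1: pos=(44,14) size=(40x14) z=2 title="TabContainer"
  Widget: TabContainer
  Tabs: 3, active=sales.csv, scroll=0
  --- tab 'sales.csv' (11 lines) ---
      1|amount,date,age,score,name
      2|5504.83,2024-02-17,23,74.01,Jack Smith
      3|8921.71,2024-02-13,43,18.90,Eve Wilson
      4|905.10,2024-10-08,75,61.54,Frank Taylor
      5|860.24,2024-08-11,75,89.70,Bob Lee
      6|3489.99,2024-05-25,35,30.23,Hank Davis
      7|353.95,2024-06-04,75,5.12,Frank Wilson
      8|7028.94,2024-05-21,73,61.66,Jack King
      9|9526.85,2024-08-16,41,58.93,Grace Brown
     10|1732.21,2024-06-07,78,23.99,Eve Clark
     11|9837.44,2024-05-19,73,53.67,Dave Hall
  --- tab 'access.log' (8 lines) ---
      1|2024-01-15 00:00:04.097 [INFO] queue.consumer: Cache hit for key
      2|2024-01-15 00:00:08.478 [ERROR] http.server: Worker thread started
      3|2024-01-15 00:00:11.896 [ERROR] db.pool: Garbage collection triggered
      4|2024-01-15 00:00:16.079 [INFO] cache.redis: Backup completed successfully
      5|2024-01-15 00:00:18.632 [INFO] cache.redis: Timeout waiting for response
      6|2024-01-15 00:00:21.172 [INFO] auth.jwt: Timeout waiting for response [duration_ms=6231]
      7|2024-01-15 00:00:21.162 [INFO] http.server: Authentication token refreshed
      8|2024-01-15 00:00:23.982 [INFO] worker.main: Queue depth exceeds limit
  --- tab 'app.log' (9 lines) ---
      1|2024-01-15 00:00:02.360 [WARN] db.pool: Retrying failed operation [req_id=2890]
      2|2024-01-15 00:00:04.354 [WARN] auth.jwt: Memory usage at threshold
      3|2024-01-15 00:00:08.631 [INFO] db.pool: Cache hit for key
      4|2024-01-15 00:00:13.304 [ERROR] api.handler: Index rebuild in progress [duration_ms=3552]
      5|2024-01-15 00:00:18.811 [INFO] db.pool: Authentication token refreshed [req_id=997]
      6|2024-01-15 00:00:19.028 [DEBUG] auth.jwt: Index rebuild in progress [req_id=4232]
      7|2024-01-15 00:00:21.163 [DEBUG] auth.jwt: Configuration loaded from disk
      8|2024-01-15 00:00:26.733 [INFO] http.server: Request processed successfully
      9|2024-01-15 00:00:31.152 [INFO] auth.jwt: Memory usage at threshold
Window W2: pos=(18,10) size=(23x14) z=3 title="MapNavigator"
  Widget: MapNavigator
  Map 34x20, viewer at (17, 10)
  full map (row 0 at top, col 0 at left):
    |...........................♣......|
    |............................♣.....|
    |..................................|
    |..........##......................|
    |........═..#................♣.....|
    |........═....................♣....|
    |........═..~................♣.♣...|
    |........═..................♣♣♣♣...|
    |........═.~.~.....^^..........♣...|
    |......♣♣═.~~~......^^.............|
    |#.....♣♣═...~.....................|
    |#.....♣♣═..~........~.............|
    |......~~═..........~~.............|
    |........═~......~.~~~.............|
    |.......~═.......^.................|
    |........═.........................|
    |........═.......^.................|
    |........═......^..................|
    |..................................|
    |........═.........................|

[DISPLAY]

                                           ┏━━━━
                                           ┃ Min
                                           ┠────
                 ┏━━━━━━━━━━━━━━━━━━━━━┓   ┃■■■■
                 ┃ MapNavigator        ┃   ┃■■■■
                 ┠─────────────────────┨   ┃■■■■
                 ┃.═...................┃   ┃■■■■
                 ┃.═..~................┃   ┏━━━━
                 ┃.═..................♣┃   ┃ Tab
                 ┃.═.~.~.....^^........┃   ┠────
                 ┃♣═.~~~......^^.......┃   ┃[sal
                 ┃♣═...~....@..........┃   ┃────
                 ┃♣═..~........~.......┃   ┃amou
                 ┃~═..........~~.......┃   ┃5504
                 ┃.═~......~.~~~.......┃   ┃8921
                 ┃~═.......^...........┃   ┃905.
                 ┗━━━━━━━━━━━━━━━━━━━━━┛   ┃860.


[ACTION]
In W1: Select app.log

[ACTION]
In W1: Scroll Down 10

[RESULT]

                                           ┏━━━━
                                           ┃ Min
                                           ┠────
                 ┏━━━━━━━━━━━━━━━━━━━━━┓   ┃■■■■
                 ┃ MapNavigator        ┃   ┃■■■■
                 ┠─────────────────────┨   ┃■■■■
                 ┃.═...................┃   ┃■■■■
                 ┃.═..~................┃   ┏━━━━
                 ┃.═..................♣┃   ┃ Tab
                 ┃.═.~.~.....^^........┃   ┠────
                 ┃♣═.~~~......^^.......┃   ┃ sal
                 ┃♣═...~....@..........┃   ┃────
                 ┃♣═..~........~.......┃   ┃2024
                 ┃~═..........~~.......┃   ┃    
                 ┃.═~......~.~~~.......┃   ┃    
                 ┃~═.......^...........┃   ┃    
                 ┗━━━━━━━━━━━━━━━━━━━━━┛   ┃    


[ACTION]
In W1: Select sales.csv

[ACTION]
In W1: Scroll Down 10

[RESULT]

                                           ┏━━━━
                                           ┃ Min
                                           ┠────
                 ┏━━━━━━━━━━━━━━━━━━━━━┓   ┃■■■■
                 ┃ MapNavigator        ┃   ┃■■■■
                 ┠─────────────────────┨   ┃■■■■
                 ┃.═...................┃   ┃■■■■
                 ┃.═..~................┃   ┏━━━━
                 ┃.═..................♣┃   ┃ Tab
                 ┃.═.~.~.....^^........┃   ┠────
                 ┃♣═.~~~......^^.......┃   ┃[sal
                 ┃♣═...~....@..........┃   ┃────
                 ┃♣═..~........~.......┃   ┃9837
                 ┃~═..........~~.......┃   ┃    
                 ┃.═~......~.~~~.......┃   ┃    
                 ┃~═.......^...........┃   ┃    
                 ┗━━━━━━━━━━━━━━━━━━━━━┛   ┃    


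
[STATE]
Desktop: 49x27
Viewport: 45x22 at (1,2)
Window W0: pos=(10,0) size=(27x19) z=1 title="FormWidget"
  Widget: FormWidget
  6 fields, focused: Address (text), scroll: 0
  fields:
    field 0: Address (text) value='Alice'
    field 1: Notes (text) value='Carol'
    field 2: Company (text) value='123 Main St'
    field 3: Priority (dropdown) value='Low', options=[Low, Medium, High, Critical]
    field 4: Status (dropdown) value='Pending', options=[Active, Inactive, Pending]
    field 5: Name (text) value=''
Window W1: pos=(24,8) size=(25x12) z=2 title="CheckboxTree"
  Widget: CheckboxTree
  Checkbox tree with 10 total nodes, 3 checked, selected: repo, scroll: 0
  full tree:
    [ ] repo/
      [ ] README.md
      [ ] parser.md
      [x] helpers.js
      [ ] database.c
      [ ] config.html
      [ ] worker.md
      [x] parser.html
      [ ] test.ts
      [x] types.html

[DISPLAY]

         ┠─────────────────────────┨         
         ┃> Address:    [Alice    ]┃         
         ┃  Notes:      [Carol    ]┃         
         ┃  Company:    [123 Main ]┃         
         ┃  Priority:   [Low     ▼]┃         
         ┃  Status:     [Pending ▼]┃         
         ┃  Name:      ┏━━━━━━━━━━━━━━━━━━━━━
         ┃             ┃ CheckboxTree        
         ┃             ┠─────────────────────
         ┃             ┃>[-] repo/           
         ┃             ┃   [ ] README.md     
         ┃             ┃   [ ] parser.md     
         ┃             ┃   [x] helpers.js    
         ┃             ┃   [ ] database.c    
         ┃             ┃   [ ] config.html   
         ┃             ┃   [ ] worker.md     
         ┗━━━━━━━━━━━━━┃   [x] parser.html   
                       ┗━━━━━━━━━━━━━━━━━━━━━
                                             
                                             
                                             
                                             


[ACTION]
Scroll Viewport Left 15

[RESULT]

          ┠─────────────────────────┨        
          ┃> Address:    [Alice    ]┃        
          ┃  Notes:      [Carol    ]┃        
          ┃  Company:    [123 Main ]┃        
          ┃  Priority:   [Low     ▼]┃        
          ┃  Status:     [Pending ▼]┃        
          ┃  Name:      ┏━━━━━━━━━━━━━━━━━━━━
          ┃             ┃ CheckboxTree       
          ┃             ┠────────────────────
          ┃             ┃>[-] repo/          
          ┃             ┃   [ ] README.md    
          ┃             ┃   [ ] parser.md    
          ┃             ┃   [x] helpers.js   
          ┃             ┃   [ ] database.c   
          ┃             ┃   [ ] config.html  
          ┃             ┃   [ ] worker.md    
          ┗━━━━━━━━━━━━━┃   [x] parser.html  
                        ┗━━━━━━━━━━━━━━━━━━━━
                                             
                                             
                                             
                                             


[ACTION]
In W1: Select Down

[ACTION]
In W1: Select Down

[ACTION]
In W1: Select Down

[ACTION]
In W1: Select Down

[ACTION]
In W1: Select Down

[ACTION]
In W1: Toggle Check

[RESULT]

          ┠─────────────────────────┨        
          ┃> Address:    [Alice    ]┃        
          ┃  Notes:      [Carol    ]┃        
          ┃  Company:    [123 Main ]┃        
          ┃  Priority:   [Low     ▼]┃        
          ┃  Status:     [Pending ▼]┃        
          ┃  Name:      ┏━━━━━━━━━━━━━━━━━━━━
          ┃             ┃ CheckboxTree       
          ┃             ┠────────────────────
          ┃             ┃ [-] repo/          
          ┃             ┃   [ ] README.md    
          ┃             ┃   [ ] parser.md    
          ┃             ┃   [x] helpers.js   
          ┃             ┃   [ ] database.c   
          ┃             ┃>  [x] config.html  
          ┃             ┃   [ ] worker.md    
          ┗━━━━━━━━━━━━━┃   [x] parser.html  
                        ┗━━━━━━━━━━━━━━━━━━━━
                                             
                                             
                                             
                                             


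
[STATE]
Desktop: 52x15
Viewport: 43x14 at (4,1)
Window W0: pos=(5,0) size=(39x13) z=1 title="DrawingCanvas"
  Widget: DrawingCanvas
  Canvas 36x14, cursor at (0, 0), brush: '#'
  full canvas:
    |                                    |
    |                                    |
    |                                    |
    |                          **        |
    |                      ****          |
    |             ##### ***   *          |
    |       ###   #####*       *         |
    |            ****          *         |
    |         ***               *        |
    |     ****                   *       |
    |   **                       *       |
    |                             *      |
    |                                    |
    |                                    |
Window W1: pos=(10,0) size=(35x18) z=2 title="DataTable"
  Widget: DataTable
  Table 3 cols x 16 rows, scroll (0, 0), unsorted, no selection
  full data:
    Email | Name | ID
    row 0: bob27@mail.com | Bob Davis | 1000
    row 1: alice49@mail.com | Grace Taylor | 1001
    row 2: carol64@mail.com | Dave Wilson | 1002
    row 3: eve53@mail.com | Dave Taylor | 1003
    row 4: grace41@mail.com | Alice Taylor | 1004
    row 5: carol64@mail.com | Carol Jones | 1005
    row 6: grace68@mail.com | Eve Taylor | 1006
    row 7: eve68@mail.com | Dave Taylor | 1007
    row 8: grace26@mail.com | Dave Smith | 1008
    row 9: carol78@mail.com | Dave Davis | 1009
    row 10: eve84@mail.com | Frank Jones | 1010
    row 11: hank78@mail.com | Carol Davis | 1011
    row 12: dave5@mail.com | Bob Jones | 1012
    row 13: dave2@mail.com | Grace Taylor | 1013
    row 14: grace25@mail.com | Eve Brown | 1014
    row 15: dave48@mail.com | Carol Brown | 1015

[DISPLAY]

 ┃ Dra┃ DataTable                       ┃  
 ┠────┠─────────────────────────────────┨  
 ┃+   ┃Email           │Name        │ID ┃  
 ┃    ┃────────────────┼────────────┼───┃  
 ┃    ┃bob27@mail.com  │Bob Davis   │100┃  
 ┃    ┃alice49@mail.com│Grace Taylor│100┃  
 ┃    ┃carol64@mail.com│Dave Wilson │100┃  
 ┃    ┃eve53@mail.com  │Dave Taylor │100┃  
 ┃    ┃grace41@mail.com│Alice Taylor│100┃  
 ┃    ┃carol64@mail.com│Carol Jones │100┃  
 ┃    ┃grace68@mail.com│Eve Taylor  │100┃  
 ┗━━━━┃eve68@mail.com  │Dave Taylor │100┃  
      ┃grace26@mail.com│Dave Smith  │100┃  
      ┃carol78@mail.com│Dave Davis  │100┃  


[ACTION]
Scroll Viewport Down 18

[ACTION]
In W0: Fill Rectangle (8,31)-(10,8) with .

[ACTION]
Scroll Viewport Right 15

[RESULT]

a┃ DataTable                       ┃       
─┠─────────────────────────────────┨       
 ┃Email           │Name        │ID ┃       
 ┃────────────────┼────────────┼───┃       
 ┃bob27@mail.com  │Bob Davis   │100┃       
 ┃alice49@mail.com│Grace Taylor│100┃       
 ┃carol64@mail.com│Dave Wilson │100┃       
 ┃eve53@mail.com  │Dave Taylor │100┃       
 ┃grace41@mail.com│Alice Taylor│100┃       
 ┃carol64@mail.com│Carol Jones │100┃       
 ┃grace68@mail.com│Eve Taylor  │100┃       
━┃eve68@mail.com  │Dave Taylor │100┃       
 ┃grace26@mail.com│Dave Smith  │100┃       
 ┃carol78@mail.com│Dave Davis  │100┃       


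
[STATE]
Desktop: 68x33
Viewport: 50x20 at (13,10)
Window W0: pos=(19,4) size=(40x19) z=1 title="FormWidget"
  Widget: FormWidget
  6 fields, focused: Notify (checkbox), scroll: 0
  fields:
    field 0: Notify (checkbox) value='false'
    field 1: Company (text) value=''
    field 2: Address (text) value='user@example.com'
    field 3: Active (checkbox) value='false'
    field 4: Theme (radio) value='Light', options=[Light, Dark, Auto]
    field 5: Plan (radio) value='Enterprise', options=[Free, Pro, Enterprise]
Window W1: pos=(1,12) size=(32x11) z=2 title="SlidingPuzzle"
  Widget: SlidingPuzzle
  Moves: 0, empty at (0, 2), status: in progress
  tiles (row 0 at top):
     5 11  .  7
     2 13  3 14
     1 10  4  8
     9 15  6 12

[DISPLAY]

      ┃  Active:     [ ]                     ┃    
      ┃  Theme:      (●) Light  ( ) Dark  ( )┃    
━━━━━━━━━━━━━━━━━━━┓ ( ) Free  ( ) Pro  (●) E┃    
zle                ┃                         ┃    
───────────────────┨                         ┃    
────┬────┐         ┃                         ┃    
    │  7 │         ┃                         ┃    
────┼────┤         ┃                         ┃    
  3 │ 14 │         ┃                         ┃    
────┼────┤         ┃                         ┃    
  4 │  8 │         ┃                         ┃    
────┼────┤         ┃                         ┃    
━━━━━━━━━━━━━━━━━━━┛━━━━━━━━━━━━━━━━━━━━━━━━━┛    
                                                  
                                                  
                                                  
                                                  
                                                  
                                                  
                                                  


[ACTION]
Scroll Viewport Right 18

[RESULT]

 ┃  Active:     [ ]                     ┃         
 ┃  Theme:      (●) Light  ( ) Dark  ( )┃         
━━━━━━━━━━━━━━┓ ( ) Free  ( ) Pro  (●) E┃         
              ┃                         ┃         
──────────────┨                         ┃         
────┐         ┃                         ┃         
  7 │         ┃                         ┃         
────┤         ┃                         ┃         
 14 │         ┃                         ┃         
────┤         ┃                         ┃         
  8 │         ┃                         ┃         
────┤         ┃                         ┃         
━━━━━━━━━━━━━━┛━━━━━━━━━━━━━━━━━━━━━━━━━┛         
                                                  
                                                  
                                                  
                                                  
                                                  
                                                  
                                                  


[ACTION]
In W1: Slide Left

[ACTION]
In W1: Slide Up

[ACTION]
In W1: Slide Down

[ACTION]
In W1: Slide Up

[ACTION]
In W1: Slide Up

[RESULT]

 ┃  Active:     [ ]                     ┃         
 ┃  Theme:      (●) Light  ( ) Dark  ( )┃         
━━━━━━━━━━━━━━┓ ( ) Free  ( ) Pro  (●) E┃         
              ┃                         ┃         
──────────────┨                         ┃         
────┐         ┃                         ┃         
 14 │         ┃                         ┃         
────┤         ┃                         ┃         
  8 │         ┃                         ┃         
────┤         ┃                         ┃         
    │         ┃                         ┃         
────┤         ┃                         ┃         
━━━━━━━━━━━━━━┛━━━━━━━━━━━━━━━━━━━━━━━━━┛         
                                                  
                                                  
                                                  
                                                  
                                                  
                                                  
                                                  


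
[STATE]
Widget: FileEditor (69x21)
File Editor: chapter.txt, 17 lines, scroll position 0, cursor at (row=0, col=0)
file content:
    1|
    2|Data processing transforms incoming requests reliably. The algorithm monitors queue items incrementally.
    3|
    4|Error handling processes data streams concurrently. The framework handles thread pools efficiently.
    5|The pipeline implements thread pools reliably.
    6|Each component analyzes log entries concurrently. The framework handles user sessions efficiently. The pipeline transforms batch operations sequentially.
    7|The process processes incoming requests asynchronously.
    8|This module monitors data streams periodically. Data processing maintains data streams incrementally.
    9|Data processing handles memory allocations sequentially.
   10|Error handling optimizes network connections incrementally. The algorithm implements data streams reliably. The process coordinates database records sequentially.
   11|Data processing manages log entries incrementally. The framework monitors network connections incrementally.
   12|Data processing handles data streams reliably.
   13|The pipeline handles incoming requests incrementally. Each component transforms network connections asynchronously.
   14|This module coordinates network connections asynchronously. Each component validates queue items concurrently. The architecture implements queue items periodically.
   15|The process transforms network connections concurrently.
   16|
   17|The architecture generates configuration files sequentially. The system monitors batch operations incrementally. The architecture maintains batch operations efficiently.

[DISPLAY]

█                                                                   ▲
Data processing transforms incoming requests reliably. The algorithm█
                                                                    ░
Error handling processes data streams concurrently. The framework ha░
The pipeline implements thread pools reliably.                      ░
Each component analyzes log entries concurrently. The framework hand░
The process processes incoming requests asynchronously.             ░
This module monitors data streams periodically. Data processing main░
Data processing handles memory allocations sequentially.            ░
Error handling optimizes network connections incrementally. The algo░
Data processing manages log entries incrementally. The framework mon░
Data processing handles data streams reliably.                      ░
The pipeline handles incoming requests incrementally. Each component░
This module coordinates network connections asynchronously. Each com░
The process transforms network connections concurrently.            ░
                                                                    ░
The architecture generates configuration files sequentially. The sys░
                                                                    ░
                                                                    ░
                                                                    ░
                                                                    ▼


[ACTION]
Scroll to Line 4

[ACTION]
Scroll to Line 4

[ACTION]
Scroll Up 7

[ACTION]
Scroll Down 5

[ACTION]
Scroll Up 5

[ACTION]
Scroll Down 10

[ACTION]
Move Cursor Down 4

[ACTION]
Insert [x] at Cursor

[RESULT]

                                                                    ▲
Data processing transforms incoming requests reliably. The algorithm█
                                                                    ░
Error handling processes data streams concurrently. The framework ha░
x█he pipeline implements thread pools reliably.                     ░
Each component analyzes log entries concurrently. The framework hand░
The process processes incoming requests asynchronously.             ░
This module monitors data streams periodically. Data processing main░
Data processing handles memory allocations sequentially.            ░
Error handling optimizes network connections incrementally. The algo░
Data processing manages log entries incrementally. The framework mon░
Data processing handles data streams reliably.                      ░
The pipeline handles incoming requests incrementally. Each component░
This module coordinates network connections asynchronously. Each com░
The process transforms network connections concurrently.            ░
                                                                    ░
The architecture generates configuration files sequentially. The sys░
                                                                    ░
                                                                    ░
                                                                    ░
                                                                    ▼


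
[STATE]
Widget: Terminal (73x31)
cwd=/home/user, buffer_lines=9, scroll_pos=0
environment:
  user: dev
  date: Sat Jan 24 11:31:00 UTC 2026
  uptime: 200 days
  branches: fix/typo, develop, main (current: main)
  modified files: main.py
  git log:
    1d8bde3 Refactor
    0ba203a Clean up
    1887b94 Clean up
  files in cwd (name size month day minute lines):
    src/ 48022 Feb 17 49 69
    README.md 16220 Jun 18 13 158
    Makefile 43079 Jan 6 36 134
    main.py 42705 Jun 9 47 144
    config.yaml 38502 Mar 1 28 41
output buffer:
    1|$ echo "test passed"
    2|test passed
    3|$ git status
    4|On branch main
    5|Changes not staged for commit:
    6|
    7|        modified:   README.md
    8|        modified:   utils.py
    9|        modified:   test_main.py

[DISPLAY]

$ echo "test passed"                                                     
test passed                                                              
$ git status                                                             
On branch main                                                           
Changes not staged for commit:                                           
                                                                         
        modified:   README.md                                            
        modified:   utils.py                                             
        modified:   test_main.py                                         
$ █                                                                      
                                                                         
                                                                         
                                                                         
                                                                         
                                                                         
                                                                         
                                                                         
                                                                         
                                                                         
                                                                         
                                                                         
                                                                         
                                                                         
                                                                         
                                                                         
                                                                         
                                                                         
                                                                         
                                                                         
                                                                         
                                                                         


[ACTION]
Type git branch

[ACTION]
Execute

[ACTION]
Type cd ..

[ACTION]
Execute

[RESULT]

$ echo "test passed"                                                     
test passed                                                              
$ git status                                                             
On branch main                                                           
Changes not staged for commit:                                           
                                                                         
        modified:   README.md                                            
        modified:   utils.py                                             
        modified:   test_main.py                                         
$ git branch                                                             
  fix/typo                                                               
  develop                                                                
* main                                                                   
$ cd ..                                                                  
                                                                         
$ █                                                                      
                                                                         
                                                                         
                                                                         
                                                                         
                                                                         
                                                                         
                                                                         
                                                                         
                                                                         
                                                                         
                                                                         
                                                                         
                                                                         
                                                                         
                                                                         


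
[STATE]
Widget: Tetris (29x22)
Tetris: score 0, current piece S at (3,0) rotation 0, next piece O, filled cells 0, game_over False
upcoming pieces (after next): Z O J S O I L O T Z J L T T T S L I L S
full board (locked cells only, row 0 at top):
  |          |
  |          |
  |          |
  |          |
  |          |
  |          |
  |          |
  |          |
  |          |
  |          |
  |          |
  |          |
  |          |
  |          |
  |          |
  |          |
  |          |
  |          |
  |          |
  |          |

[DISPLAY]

    ░░    │Next:             
   ░░     │▓▓                
          │▓▓                
          │                  
          │                  
          │                  
          │Score:            
          │0                 
          │                  
          │                  
          │                  
          │                  
          │                  
          │                  
          │                  
          │                  
          │                  
          │                  
          │                  
          │                  
          │                  
          │                  


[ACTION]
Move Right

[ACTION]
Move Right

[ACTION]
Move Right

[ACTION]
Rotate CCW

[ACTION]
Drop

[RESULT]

          │Next:             
      ░   │▓▓                
      ░░  │▓▓                
       ░  │                  
          │                  
          │                  
          │Score:            
          │0                 
          │                  
          │                  
          │                  
          │                  
          │                  
          │                  
          │                  
          │                  
          │                  
          │                  
          │                  
          │                  
          │                  
          │                  


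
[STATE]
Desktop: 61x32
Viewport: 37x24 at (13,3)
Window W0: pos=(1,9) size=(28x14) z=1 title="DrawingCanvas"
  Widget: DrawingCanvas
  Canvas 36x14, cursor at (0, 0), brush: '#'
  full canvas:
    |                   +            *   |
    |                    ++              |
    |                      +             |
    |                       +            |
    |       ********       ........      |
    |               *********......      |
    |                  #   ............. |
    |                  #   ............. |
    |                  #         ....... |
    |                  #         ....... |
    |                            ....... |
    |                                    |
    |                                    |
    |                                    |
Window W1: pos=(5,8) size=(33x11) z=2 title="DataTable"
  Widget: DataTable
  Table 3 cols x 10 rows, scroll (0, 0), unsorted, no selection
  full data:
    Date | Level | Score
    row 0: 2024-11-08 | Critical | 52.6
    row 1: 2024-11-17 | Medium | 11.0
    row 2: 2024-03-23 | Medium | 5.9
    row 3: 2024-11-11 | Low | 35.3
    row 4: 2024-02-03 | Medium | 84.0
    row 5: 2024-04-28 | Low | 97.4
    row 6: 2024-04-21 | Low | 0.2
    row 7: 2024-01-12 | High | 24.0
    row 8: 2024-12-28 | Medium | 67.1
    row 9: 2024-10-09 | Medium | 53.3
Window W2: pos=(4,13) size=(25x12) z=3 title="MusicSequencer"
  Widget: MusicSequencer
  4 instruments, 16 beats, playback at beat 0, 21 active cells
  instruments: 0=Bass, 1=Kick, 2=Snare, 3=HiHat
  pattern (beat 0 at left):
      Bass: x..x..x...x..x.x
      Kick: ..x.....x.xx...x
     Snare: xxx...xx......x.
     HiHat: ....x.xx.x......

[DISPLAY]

                                     
                                     
                                     
                                     
                                     
━━━━━━━━━━━━━━━━━━━━━━━━┓            
ble                     ┃            
────────────────────────┨            
   │Level   │Score      ┃            
───┼────────┼─────      ┃            
━━━━━━━━━━━━━━━┓6       ┃            
quencer        ┃0       ┃            
───────────────┨        ┃            
23456789012345 ┃3       ┃            
·█··█···█··█·█ ┃0       ┃            
█·····█·██···█ ┃━━━━━━━━┛            
█···██······█· ┃                     
··█·██·█······ ┃                     
               ┃                     
               ┃                     
               ┃                     
━━━━━━━━━━━━━━━┛                     
                                     
                                     


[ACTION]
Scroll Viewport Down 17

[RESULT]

━━━━━━━━━━━━━━━━━━━━━━━━┓            
ble                     ┃            
────────────────────────┨            
   │Level   │Score      ┃            
───┼────────┼─────      ┃            
━━━━━━━━━━━━━━━┓6       ┃            
quencer        ┃0       ┃            
───────────────┨        ┃            
23456789012345 ┃3       ┃            
·█··█···█··█·█ ┃0       ┃            
█·····█·██···█ ┃━━━━━━━━┛            
█···██······█· ┃                     
··█·██·█······ ┃                     
               ┃                     
               ┃                     
               ┃                     
━━━━━━━━━━━━━━━┛                     
                                     
                                     
                                     
                                     
                                     
                                     
                                     


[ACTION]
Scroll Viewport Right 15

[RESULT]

━━━━━━━━━━━━━┓                       
             ┃                       
─────────────┨                       
 │Score      ┃                       
─┼─────      ┃                       
━━━━┓6       ┃                       
    ┃0       ┃                       
────┨        ┃                       
345 ┃3       ┃                       
█·█ ┃0       ┃                       
··█ ┃━━━━━━━━┛                       
·█· ┃                                
··· ┃                                
    ┃                                
    ┃                                
    ┃                                
━━━━┛                                
                                     
                                     
                                     
                                     
                                     
                                     
                                     


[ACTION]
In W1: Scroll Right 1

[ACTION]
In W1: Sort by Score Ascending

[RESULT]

━━━━━━━━━━━━━┓                       
             ┃                       
─────────────┨                       
 │Scor▲      ┃                       
─┼─────      ┃                       
━━━━┓        ┃                       
    ┃        ┃                       
────┨0       ┃                       
345 ┃0       ┃                       
█·█ ┃3       ┃                       
··█ ┃━━━━━━━━┛                       
·█· ┃                                
··· ┃                                
    ┃                                
    ┃                                
    ┃                                
━━━━┛                                
                                     
                                     
                                     
                                     
                                     
                                     
                                     
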